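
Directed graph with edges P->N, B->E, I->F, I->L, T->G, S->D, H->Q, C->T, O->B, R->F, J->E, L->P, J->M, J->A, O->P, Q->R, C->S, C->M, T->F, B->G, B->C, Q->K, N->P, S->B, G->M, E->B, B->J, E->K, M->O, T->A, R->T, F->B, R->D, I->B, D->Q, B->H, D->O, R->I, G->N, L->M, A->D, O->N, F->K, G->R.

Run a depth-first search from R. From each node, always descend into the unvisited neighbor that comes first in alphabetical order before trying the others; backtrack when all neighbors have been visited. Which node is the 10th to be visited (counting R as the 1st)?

F

Visit R
R → D
D → O
O → B
B → C
C → M
C → S
C → T
T → A
T → F
F → K
T → G
G → N
N → P
B → E
B → H
H → Q
B → J
R → I
I → L

Visit order: R, D, O, B, C, M, S, T, A, F, K, G, N, P, E, H, Q, J, I, L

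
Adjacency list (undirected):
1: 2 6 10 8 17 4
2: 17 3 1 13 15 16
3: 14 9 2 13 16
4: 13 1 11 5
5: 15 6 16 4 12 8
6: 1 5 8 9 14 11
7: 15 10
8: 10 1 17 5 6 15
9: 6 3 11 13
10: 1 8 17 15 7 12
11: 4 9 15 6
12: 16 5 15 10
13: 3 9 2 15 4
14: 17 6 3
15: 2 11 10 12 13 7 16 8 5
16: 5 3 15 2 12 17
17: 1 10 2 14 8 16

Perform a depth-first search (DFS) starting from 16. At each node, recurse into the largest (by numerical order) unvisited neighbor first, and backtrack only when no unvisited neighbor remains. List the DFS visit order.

16, 17, 14, 6, 11, 15, 13, 9, 3, 2, 1, 10, 12, 5, 8, 4, 7

Visit 16
16 → 17
17 → 14
14 → 6
6 → 11
11 → 15
15 → 13
13 → 9
9 → 3
3 → 2
2 → 1
1 → 10
10 → 12
12 → 5
5 → 8
5 → 4
10 → 7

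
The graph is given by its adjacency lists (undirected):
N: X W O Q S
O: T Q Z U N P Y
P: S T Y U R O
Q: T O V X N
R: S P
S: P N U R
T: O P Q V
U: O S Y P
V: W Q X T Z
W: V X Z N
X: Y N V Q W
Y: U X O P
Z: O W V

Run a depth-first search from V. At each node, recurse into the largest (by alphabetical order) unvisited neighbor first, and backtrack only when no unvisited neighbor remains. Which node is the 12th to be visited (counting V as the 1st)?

Visit V
V → Z
Z → W
W → X
X → Y
Y → U
U → S
S → R
R → P
P → T
T → Q
Q → O
O → N

Visit order: V, Z, W, X, Y, U, S, R, P, T, Q, O, N

O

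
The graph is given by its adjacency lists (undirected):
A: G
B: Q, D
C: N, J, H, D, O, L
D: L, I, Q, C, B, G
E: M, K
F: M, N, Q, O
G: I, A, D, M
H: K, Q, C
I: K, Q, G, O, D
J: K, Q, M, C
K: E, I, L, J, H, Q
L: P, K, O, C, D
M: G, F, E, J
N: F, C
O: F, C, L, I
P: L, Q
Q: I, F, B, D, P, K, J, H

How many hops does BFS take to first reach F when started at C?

2

Level 0: C
Level 1: D, H, J, L, N, O
Level 2: B, F, G, I, K, M, P, Q
Level 3: A, E
F first appears at level 2.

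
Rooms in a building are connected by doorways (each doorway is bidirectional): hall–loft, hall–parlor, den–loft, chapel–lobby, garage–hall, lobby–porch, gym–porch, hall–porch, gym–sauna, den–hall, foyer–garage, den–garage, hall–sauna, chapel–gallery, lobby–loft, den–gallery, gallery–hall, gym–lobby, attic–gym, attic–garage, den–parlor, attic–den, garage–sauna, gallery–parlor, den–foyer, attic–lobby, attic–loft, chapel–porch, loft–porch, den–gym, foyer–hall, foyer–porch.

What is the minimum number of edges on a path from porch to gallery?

2

Level 0: porch
Level 1: chapel, foyer, gym, hall, lobby, loft
Level 2: attic, den, gallery, garage, parlor, sauna
gallery first appears at level 2.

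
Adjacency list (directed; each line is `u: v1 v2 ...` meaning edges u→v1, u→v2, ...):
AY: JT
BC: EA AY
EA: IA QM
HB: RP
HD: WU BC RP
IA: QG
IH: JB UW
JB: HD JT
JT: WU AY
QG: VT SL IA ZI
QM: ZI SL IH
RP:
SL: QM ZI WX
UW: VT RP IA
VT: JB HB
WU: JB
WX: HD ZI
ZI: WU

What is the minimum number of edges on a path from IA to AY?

5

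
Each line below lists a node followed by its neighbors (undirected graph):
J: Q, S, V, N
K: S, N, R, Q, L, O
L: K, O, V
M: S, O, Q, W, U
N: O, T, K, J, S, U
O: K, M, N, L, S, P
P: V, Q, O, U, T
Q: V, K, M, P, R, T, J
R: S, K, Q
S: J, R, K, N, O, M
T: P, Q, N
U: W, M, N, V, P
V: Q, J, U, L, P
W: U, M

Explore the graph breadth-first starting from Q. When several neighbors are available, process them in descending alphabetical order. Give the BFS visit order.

Q → V → T → R → P → M → K → J → U → L → N → S → O → W

Visit Q; enqueue V, T, R, P, M, K, J → queue [V, T, R, P, M, K, J]
Visit V; enqueue U, L → queue [T, R, P, M, K, J, U, L]
Visit T; enqueue N → queue [R, P, M, K, J, U, L, N]
Visit R; enqueue S → queue [P, M, K, J, U, L, N, S]
Visit P; enqueue O → queue [M, K, J, U, L, N, S, O]
Visit M; enqueue W → queue [K, J, U, L, N, S, O, W]
Visit K → queue [J, U, L, N, S, O, W]
Visit J → queue [U, L, N, S, O, W]
Visit U → queue [L, N, S, O, W]
Visit L → queue [N, S, O, W]
Visit N → queue [S, O, W]
Visit S → queue [O, W]
Visit O → queue [W]
Visit W → queue []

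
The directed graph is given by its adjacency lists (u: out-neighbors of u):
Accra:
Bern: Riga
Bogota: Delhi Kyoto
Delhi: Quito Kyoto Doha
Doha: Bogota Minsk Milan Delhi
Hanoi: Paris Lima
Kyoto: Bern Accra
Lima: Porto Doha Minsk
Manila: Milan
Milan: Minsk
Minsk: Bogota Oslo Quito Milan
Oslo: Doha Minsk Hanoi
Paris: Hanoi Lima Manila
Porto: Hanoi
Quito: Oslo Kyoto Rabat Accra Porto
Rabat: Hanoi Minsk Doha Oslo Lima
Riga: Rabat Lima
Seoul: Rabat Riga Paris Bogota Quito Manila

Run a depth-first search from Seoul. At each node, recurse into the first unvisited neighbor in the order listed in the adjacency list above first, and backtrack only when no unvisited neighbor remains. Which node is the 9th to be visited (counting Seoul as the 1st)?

Delhi

Visit Seoul
Seoul → Rabat
Rabat → Hanoi
Hanoi → Paris
Paris → Lima
Lima → Porto
Lima → Doha
Doha → Bogota
Bogota → Delhi
Delhi → Quito
Quito → Oslo
Oslo → Minsk
Minsk → Milan
Quito → Kyoto
Kyoto → Bern
Bern → Riga
Kyoto → Accra
Paris → Manila

Visit order: Seoul, Rabat, Hanoi, Paris, Lima, Porto, Doha, Bogota, Delhi, Quito, Oslo, Minsk, Milan, Kyoto, Bern, Riga, Accra, Manila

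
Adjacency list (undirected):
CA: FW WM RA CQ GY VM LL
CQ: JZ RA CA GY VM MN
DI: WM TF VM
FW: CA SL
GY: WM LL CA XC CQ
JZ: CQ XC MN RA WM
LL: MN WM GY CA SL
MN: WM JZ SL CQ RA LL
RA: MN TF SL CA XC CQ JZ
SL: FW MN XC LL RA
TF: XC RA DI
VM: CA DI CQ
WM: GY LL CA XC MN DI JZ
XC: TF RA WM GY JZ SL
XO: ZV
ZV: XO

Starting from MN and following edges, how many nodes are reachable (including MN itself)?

BFS from MN visits: MN, WM, SL, RA, LL, JZ, CQ, XC, GY, DI, CA, FW, TF, VM
Reachable nodes: 14 of 16 total.

14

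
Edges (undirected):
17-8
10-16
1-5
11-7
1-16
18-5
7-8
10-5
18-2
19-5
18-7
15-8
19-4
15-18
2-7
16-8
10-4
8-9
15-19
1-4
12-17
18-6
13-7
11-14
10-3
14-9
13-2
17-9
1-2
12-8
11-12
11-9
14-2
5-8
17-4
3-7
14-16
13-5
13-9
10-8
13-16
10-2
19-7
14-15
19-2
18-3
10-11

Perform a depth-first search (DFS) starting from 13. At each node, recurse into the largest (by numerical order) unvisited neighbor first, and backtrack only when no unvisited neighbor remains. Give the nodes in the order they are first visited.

13 → 16 → 14 → 15 → 19 → 7 → 18 → 6 → 5 → 10 → 11 → 12 → 17 → 9 → 8 → 4 → 1 → 2 → 3

Visit 13
13 → 16
16 → 14
14 → 15
15 → 19
19 → 7
7 → 18
18 → 6
18 → 5
5 → 10
10 → 11
11 → 12
12 → 17
17 → 9
9 → 8
17 → 4
4 → 1
1 → 2
10 → 3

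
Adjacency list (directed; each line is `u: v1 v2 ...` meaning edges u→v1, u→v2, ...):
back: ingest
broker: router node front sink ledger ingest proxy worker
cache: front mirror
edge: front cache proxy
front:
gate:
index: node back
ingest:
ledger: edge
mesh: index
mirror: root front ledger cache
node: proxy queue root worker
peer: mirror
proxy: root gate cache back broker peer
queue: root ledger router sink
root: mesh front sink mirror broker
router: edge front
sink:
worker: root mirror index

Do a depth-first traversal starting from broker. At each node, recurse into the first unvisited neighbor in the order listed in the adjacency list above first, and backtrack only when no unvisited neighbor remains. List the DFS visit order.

broker → router → edge → front → cache → mirror → root → mesh → index → node → proxy → gate → back → ingest → peer → queue → ledger → sink → worker

Visit broker
broker → router
router → edge
edge → front
edge → cache
cache → mirror
mirror → root
root → mesh
mesh → index
index → node
node → proxy
proxy → gate
proxy → back
back → ingest
proxy → peer
node → queue
queue → ledger
queue → sink
node → worker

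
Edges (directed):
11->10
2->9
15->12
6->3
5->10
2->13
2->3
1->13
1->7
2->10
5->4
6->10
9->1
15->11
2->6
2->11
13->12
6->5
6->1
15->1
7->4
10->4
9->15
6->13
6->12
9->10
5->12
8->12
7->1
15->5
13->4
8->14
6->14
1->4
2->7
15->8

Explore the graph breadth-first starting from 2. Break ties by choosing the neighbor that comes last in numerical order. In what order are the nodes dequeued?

Visit 2; enqueue 13, 11, 10, 9, 7, 6, 3 → queue [13, 11, 10, 9, 7, 6, 3]
Visit 13; enqueue 12, 4 → queue [11, 10, 9, 7, 6, 3, 12, 4]
Visit 11 → queue [10, 9, 7, 6, 3, 12, 4]
Visit 10 → queue [9, 7, 6, 3, 12, 4]
Visit 9; enqueue 15, 1 → queue [7, 6, 3, 12, 4, 15, 1]
Visit 7 → queue [6, 3, 12, 4, 15, 1]
Visit 6; enqueue 14, 5 → queue [3, 12, 4, 15, 1, 14, 5]
Visit 3 → queue [12, 4, 15, 1, 14, 5]
Visit 12 → queue [4, 15, 1, 14, 5]
Visit 4 → queue [15, 1, 14, 5]
Visit 15; enqueue 8 → queue [1, 14, 5, 8]
Visit 1 → queue [14, 5, 8]
Visit 14 → queue [5, 8]
Visit 5 → queue [8]
Visit 8 → queue []

2 → 13 → 11 → 10 → 9 → 7 → 6 → 3 → 12 → 4 → 15 → 1 → 14 → 5 → 8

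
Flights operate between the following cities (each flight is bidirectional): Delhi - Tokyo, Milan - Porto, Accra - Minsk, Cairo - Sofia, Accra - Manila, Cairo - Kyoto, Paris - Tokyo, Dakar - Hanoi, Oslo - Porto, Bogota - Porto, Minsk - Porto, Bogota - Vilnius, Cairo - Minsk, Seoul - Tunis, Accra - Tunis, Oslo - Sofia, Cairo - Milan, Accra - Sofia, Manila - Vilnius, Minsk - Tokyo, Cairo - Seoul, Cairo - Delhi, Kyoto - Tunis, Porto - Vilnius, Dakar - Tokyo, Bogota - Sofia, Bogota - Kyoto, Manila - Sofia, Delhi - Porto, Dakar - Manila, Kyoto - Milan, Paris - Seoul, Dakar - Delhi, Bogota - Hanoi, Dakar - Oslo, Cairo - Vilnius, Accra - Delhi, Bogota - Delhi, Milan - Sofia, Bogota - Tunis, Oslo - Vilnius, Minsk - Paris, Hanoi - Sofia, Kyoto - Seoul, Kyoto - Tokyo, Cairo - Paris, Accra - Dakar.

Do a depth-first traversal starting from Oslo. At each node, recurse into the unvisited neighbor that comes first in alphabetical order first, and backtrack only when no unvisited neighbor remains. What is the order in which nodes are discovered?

Oslo -> Dakar -> Accra -> Delhi -> Bogota -> Hanoi -> Sofia -> Cairo -> Kyoto -> Milan -> Porto -> Minsk -> Paris -> Seoul -> Tunis -> Tokyo -> Vilnius -> Manila

Visit Oslo
Oslo → Dakar
Dakar → Accra
Accra → Delhi
Delhi → Bogota
Bogota → Hanoi
Hanoi → Sofia
Sofia → Cairo
Cairo → Kyoto
Kyoto → Milan
Milan → Porto
Porto → Minsk
Minsk → Paris
Paris → Seoul
Seoul → Tunis
Paris → Tokyo
Porto → Vilnius
Vilnius → Manila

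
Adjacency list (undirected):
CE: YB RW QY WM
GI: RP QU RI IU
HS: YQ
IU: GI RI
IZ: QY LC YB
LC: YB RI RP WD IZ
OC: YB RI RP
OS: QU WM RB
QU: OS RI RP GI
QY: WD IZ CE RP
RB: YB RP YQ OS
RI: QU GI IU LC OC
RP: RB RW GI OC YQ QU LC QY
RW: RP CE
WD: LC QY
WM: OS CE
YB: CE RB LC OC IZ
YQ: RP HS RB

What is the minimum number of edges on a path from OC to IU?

2

Level 0: OC
Level 1: RI, RP, YB
Level 2: CE, GI, IU, IZ, LC, QU, QY, RB, RW, YQ
Level 3: HS, OS, WD, WM
IU first appears at level 2.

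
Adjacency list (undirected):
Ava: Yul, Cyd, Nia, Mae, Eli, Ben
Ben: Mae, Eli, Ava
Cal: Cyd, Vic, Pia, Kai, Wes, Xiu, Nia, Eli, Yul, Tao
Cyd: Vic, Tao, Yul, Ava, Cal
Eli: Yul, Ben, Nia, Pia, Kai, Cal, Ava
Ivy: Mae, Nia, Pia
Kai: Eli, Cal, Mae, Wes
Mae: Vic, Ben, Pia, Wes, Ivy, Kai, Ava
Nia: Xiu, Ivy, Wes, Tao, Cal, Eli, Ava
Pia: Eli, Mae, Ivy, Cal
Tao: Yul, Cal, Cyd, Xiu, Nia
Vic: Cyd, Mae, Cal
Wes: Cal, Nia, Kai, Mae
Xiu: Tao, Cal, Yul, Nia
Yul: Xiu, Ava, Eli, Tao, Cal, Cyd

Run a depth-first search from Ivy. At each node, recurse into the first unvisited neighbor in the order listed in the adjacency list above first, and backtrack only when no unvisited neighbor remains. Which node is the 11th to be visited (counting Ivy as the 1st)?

Ben

Visit Ivy
Ivy → Mae
Mae → Vic
Vic → Cyd
Cyd → Tao
Tao → Yul
Yul → Xiu
Xiu → Cal
Cal → Pia
Pia → Eli
Eli → Ben
Ben → Ava
Ava → Nia
Nia → Wes
Wes → Kai

Visit order: Ivy, Mae, Vic, Cyd, Tao, Yul, Xiu, Cal, Pia, Eli, Ben, Ava, Nia, Wes, Kai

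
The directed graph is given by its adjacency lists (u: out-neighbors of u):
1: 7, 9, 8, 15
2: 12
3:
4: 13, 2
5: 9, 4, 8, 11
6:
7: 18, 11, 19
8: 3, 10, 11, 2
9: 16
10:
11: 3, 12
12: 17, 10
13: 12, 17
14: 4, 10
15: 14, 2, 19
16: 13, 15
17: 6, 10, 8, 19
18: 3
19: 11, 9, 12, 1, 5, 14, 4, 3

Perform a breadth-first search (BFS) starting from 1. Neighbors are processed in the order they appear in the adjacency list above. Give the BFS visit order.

Visit 1; enqueue 7, 9, 8, 15 → queue [7, 9, 8, 15]
Visit 7; enqueue 18, 11, 19 → queue [9, 8, 15, 18, 11, 19]
Visit 9; enqueue 16 → queue [8, 15, 18, 11, 19, 16]
Visit 8; enqueue 3, 10, 2 → queue [15, 18, 11, 19, 16, 3, 10, 2]
Visit 15; enqueue 14 → queue [18, 11, 19, 16, 3, 10, 2, 14]
Visit 18 → queue [11, 19, 16, 3, 10, 2, 14]
Visit 11; enqueue 12 → queue [19, 16, 3, 10, 2, 14, 12]
Visit 19; enqueue 5, 4 → queue [16, 3, 10, 2, 14, 12, 5, 4]
Visit 16; enqueue 13 → queue [3, 10, 2, 14, 12, 5, 4, 13]
Visit 3 → queue [10, 2, 14, 12, 5, 4, 13]
Visit 10 → queue [2, 14, 12, 5, 4, 13]
Visit 2 → queue [14, 12, 5, 4, 13]
Visit 14 → queue [12, 5, 4, 13]
Visit 12; enqueue 17 → queue [5, 4, 13, 17]
Visit 5 → queue [4, 13, 17]
Visit 4 → queue [13, 17]
Visit 13 → queue [17]
Visit 17; enqueue 6 → queue [6]
Visit 6 → queue []

1 → 7 → 9 → 8 → 15 → 18 → 11 → 19 → 16 → 3 → 10 → 2 → 14 → 12 → 5 → 4 → 13 → 17 → 6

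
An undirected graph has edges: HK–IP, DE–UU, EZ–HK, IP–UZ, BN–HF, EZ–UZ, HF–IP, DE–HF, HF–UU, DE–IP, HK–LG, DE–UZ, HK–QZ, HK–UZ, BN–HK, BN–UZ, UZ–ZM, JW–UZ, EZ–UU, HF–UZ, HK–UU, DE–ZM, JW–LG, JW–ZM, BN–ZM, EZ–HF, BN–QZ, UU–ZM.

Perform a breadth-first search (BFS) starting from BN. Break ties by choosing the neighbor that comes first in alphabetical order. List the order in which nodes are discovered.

BN -> HF -> HK -> QZ -> UZ -> ZM -> DE -> EZ -> IP -> UU -> LG -> JW

Visit BN; enqueue HF, HK, QZ, UZ, ZM → queue [HF, HK, QZ, UZ, ZM]
Visit HF; enqueue DE, EZ, IP, UU → queue [HK, QZ, UZ, ZM, DE, EZ, IP, UU]
Visit HK; enqueue LG → queue [QZ, UZ, ZM, DE, EZ, IP, UU, LG]
Visit QZ → queue [UZ, ZM, DE, EZ, IP, UU, LG]
Visit UZ; enqueue JW → queue [ZM, DE, EZ, IP, UU, LG, JW]
Visit ZM → queue [DE, EZ, IP, UU, LG, JW]
Visit DE → queue [EZ, IP, UU, LG, JW]
Visit EZ → queue [IP, UU, LG, JW]
Visit IP → queue [UU, LG, JW]
Visit UU → queue [LG, JW]
Visit LG → queue [JW]
Visit JW → queue []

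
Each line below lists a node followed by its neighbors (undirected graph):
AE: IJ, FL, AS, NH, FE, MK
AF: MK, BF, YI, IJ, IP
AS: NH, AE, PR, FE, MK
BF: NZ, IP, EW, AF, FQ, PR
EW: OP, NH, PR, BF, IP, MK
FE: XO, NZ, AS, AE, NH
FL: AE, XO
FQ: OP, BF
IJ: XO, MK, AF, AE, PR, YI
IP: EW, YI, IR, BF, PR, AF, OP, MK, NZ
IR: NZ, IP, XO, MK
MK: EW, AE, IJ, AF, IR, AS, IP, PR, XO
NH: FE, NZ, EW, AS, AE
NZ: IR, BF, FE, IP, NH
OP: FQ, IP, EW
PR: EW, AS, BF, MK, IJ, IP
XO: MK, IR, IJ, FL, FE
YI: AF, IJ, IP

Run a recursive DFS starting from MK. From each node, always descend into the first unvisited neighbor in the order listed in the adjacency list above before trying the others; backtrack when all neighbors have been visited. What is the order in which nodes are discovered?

MK → EW → OP → FQ → BF → NZ → IR → IP → YI → AF → IJ → XO → FL → AE → AS → NH → FE → PR

Visit MK
MK → EW
EW → OP
OP → FQ
FQ → BF
BF → NZ
NZ → IR
IR → IP
IP → YI
YI → AF
AF → IJ
IJ → XO
XO → FL
FL → AE
AE → AS
AS → NH
NH → FE
AS → PR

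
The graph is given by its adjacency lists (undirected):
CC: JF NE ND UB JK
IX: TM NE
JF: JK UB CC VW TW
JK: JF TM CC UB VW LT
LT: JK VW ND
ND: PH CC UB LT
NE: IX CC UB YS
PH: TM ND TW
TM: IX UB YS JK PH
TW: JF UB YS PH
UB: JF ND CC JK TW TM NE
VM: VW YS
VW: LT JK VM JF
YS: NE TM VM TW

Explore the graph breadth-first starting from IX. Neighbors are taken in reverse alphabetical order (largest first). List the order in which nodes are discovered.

IX, TM, NE, YS, UB, PH, JK, CC, VM, TW, ND, JF, VW, LT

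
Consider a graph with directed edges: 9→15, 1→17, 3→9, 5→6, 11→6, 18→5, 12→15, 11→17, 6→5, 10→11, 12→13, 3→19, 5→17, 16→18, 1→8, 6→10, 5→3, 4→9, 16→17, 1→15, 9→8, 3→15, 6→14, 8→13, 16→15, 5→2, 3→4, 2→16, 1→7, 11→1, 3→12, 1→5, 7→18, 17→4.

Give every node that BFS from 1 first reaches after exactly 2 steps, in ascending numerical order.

2, 3, 4, 6, 13, 18

Level 0: 1
Level 1: 5, 7, 8, 15, 17
Level 2: 2, 3, 4, 6, 13, 18
Level 3: 9, 10, 12, 14, 16, 19
Level 4: 11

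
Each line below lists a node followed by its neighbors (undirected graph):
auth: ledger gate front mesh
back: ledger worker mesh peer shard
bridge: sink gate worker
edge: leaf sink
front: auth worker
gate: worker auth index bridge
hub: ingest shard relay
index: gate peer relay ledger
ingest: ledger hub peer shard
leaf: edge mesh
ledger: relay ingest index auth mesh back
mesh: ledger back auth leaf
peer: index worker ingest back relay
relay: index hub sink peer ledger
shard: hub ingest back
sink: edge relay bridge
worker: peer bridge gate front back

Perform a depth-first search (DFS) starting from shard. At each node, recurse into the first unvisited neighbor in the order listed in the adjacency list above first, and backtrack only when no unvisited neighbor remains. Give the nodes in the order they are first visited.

shard, hub, ingest, ledger, relay, index, gate, worker, peer, back, mesh, auth, front, leaf, edge, sink, bridge

Visit shard
shard → hub
hub → ingest
ingest → ledger
ledger → relay
relay → index
index → gate
gate → worker
worker → peer
peer → back
back → mesh
mesh → auth
auth → front
mesh → leaf
leaf → edge
edge → sink
sink → bridge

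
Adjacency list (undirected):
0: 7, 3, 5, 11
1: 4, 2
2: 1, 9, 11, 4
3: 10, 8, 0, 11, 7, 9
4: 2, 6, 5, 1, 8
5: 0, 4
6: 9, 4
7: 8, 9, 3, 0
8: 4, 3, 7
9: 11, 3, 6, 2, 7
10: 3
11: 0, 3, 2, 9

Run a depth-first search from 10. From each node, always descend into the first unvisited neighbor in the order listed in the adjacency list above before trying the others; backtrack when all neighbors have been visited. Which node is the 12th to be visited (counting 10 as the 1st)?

Visit 10
10 → 3
3 → 8
8 → 4
4 → 2
2 → 1
2 → 9
9 → 11
11 → 0
0 → 7
0 → 5
9 → 6

Visit order: 10, 3, 8, 4, 2, 1, 9, 11, 0, 7, 5, 6

6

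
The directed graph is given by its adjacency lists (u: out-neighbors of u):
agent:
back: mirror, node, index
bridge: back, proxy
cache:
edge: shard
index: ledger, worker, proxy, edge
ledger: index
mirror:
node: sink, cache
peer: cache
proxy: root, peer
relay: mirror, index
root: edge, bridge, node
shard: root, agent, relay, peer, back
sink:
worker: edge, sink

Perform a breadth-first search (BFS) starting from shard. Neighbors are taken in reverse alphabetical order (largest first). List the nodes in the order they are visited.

Visit shard; enqueue root, relay, peer, back, agent → queue [root, relay, peer, back, agent]
Visit root; enqueue node, edge, bridge → queue [relay, peer, back, agent, node, edge, bridge]
Visit relay; enqueue mirror, index → queue [peer, back, agent, node, edge, bridge, mirror, index]
Visit peer; enqueue cache → queue [back, agent, node, edge, bridge, mirror, index, cache]
Visit back → queue [agent, node, edge, bridge, mirror, index, cache]
Visit agent → queue [node, edge, bridge, mirror, index, cache]
Visit node; enqueue sink → queue [edge, bridge, mirror, index, cache, sink]
Visit edge → queue [bridge, mirror, index, cache, sink]
Visit bridge; enqueue proxy → queue [mirror, index, cache, sink, proxy]
Visit mirror → queue [index, cache, sink, proxy]
Visit index; enqueue worker, ledger → queue [cache, sink, proxy, worker, ledger]
Visit cache → queue [sink, proxy, worker, ledger]
Visit sink → queue [proxy, worker, ledger]
Visit proxy → queue [worker, ledger]
Visit worker → queue [ledger]
Visit ledger → queue []

shard → root → relay → peer → back → agent → node → edge → bridge → mirror → index → cache → sink → proxy → worker → ledger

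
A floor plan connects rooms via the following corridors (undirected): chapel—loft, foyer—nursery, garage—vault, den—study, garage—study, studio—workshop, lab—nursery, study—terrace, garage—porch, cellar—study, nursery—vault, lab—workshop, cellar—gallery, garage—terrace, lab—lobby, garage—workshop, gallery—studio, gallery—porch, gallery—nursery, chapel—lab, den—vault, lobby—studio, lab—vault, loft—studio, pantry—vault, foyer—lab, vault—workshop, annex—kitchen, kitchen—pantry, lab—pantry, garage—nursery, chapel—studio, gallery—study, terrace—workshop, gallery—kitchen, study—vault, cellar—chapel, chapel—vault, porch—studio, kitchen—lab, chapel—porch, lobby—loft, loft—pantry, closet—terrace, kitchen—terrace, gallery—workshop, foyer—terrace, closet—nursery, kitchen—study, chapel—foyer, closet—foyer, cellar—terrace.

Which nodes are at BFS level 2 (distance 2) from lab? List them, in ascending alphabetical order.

Level 0: lab
Level 1: chapel, foyer, kitchen, lobby, nursery, pantry, vault, workshop
Level 2: annex, cellar, closet, den, gallery, garage, loft, porch, studio, study, terrace

annex, cellar, closet, den, gallery, garage, loft, porch, studio, study, terrace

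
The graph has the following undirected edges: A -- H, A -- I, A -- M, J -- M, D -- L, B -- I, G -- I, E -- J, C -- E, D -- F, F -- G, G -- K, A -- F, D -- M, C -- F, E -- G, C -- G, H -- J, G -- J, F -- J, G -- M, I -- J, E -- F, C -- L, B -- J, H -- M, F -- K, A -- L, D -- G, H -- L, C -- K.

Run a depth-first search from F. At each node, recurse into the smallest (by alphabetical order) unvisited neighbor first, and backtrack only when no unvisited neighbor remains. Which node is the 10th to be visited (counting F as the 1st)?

Visit F
F → A
A → H
H → J
J → B
B → I
I → G
G → C
C → E
C → K
C → L
L → D
D → M

Visit order: F, A, H, J, B, I, G, C, E, K, L, D, M

K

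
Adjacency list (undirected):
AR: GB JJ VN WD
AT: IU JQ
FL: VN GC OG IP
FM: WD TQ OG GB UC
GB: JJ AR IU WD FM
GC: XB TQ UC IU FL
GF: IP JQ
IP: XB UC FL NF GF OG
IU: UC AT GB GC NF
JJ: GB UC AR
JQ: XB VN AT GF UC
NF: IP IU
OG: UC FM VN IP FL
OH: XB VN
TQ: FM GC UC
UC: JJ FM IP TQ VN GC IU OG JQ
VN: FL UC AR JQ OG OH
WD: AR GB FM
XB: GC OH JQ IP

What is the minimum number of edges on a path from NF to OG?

Level 0: NF
Level 1: IP, IU
Level 2: AT, FL, GB, GC, GF, OG, UC, XB
Level 3: AR, FM, JJ, JQ, OH, TQ, VN, WD
OG first appears at level 2.

2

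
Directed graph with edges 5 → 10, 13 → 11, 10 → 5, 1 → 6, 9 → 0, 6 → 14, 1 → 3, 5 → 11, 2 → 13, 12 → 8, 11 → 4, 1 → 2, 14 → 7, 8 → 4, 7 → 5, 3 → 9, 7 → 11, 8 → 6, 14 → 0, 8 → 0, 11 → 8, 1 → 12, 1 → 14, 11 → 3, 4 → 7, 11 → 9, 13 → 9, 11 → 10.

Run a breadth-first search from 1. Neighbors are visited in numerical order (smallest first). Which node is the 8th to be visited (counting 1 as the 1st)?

Visit 1; enqueue 2, 3, 6, 12, 14 → queue [2, 3, 6, 12, 14]
Visit 2; enqueue 13 → queue [3, 6, 12, 14, 13]
Visit 3; enqueue 9 → queue [6, 12, 14, 13, 9]
Visit 6 → queue [12, 14, 13, 9]
Visit 12; enqueue 8 → queue [14, 13, 9, 8]
Visit 14; enqueue 0, 7 → queue [13, 9, 8, 0, 7]
Visit 13; enqueue 11 → queue [9, 8, 0, 7, 11]
Visit 9 → queue [8, 0, 7, 11]
Visit 8; enqueue 4 → queue [0, 7, 11, 4]
Visit 0 → queue [7, 11, 4]
Visit 7; enqueue 5 → queue [11, 4, 5]
Visit 11; enqueue 10 → queue [4, 5, 10]
Visit 4 → queue [5, 10]
Visit 5 → queue [10]
Visit 10 → queue []

Visit order: 1, 2, 3, 6, 12, 14, 13, 9, 8, 0, 7, 11, 4, 5, 10

9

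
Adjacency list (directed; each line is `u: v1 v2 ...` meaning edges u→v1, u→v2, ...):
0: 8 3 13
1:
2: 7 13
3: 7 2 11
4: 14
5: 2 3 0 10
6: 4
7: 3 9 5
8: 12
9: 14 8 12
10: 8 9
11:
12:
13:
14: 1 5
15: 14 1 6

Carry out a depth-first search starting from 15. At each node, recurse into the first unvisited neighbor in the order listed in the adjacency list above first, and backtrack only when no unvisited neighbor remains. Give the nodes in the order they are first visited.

15 14 1 5 2 7 3 11 9 8 12 13 0 10 6 4

Visit 15
15 → 14
14 → 1
14 → 5
5 → 2
2 → 7
7 → 3
3 → 11
7 → 9
9 → 8
8 → 12
2 → 13
5 → 0
5 → 10
15 → 6
6 → 4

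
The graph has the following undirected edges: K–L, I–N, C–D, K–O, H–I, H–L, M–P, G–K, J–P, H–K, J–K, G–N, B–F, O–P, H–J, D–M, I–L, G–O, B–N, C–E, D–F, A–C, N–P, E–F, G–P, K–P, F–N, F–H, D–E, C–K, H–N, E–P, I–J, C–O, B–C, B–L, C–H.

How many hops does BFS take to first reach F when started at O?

Level 0: O
Level 1: C, G, K, P
Level 2: A, B, D, E, H, J, L, M, N
Level 3: F, I
F first appears at level 3.

3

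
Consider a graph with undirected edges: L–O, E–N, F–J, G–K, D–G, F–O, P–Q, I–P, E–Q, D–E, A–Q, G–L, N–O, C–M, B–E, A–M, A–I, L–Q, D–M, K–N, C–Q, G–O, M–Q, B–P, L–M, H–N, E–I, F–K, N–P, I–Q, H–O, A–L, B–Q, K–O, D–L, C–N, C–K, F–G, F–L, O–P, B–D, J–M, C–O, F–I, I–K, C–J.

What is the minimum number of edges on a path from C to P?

Level 0: C
Level 1: J, K, M, N, O, Q
Level 2: A, B, D, E, F, G, H, I, L, P
P first appears at level 2.

2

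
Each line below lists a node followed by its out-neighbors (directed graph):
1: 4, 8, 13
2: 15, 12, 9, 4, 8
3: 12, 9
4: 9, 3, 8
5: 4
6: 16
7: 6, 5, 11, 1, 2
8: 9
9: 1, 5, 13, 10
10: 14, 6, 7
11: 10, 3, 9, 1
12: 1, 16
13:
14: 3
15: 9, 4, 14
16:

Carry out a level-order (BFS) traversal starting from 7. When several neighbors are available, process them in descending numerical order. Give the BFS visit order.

7 11 6 5 2 1 10 9 3 16 4 15 12 8 13 14

Visit 7; enqueue 11, 6, 5, 2, 1 → queue [11, 6, 5, 2, 1]
Visit 11; enqueue 10, 9, 3 → queue [6, 5, 2, 1, 10, 9, 3]
Visit 6; enqueue 16 → queue [5, 2, 1, 10, 9, 3, 16]
Visit 5; enqueue 4 → queue [2, 1, 10, 9, 3, 16, 4]
Visit 2; enqueue 15, 12, 8 → queue [1, 10, 9, 3, 16, 4, 15, 12, 8]
Visit 1; enqueue 13 → queue [10, 9, 3, 16, 4, 15, 12, 8, 13]
Visit 10; enqueue 14 → queue [9, 3, 16, 4, 15, 12, 8, 13, 14]
Visit 9 → queue [3, 16, 4, 15, 12, 8, 13, 14]
Visit 3 → queue [16, 4, 15, 12, 8, 13, 14]
Visit 16 → queue [4, 15, 12, 8, 13, 14]
Visit 4 → queue [15, 12, 8, 13, 14]
Visit 15 → queue [12, 8, 13, 14]
Visit 12 → queue [8, 13, 14]
Visit 8 → queue [13, 14]
Visit 13 → queue [14]
Visit 14 → queue []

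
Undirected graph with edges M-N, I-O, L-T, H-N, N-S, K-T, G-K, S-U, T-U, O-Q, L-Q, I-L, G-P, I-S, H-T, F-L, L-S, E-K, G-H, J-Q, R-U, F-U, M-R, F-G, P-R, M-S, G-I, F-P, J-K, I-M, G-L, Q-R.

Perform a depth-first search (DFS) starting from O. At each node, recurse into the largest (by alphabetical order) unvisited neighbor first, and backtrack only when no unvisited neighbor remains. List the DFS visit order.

O Q R U T L S N M I G P F K J E H

Visit O
O → Q
Q → R
R → U
U → T
T → L
L → S
S → N
N → M
M → I
I → G
G → P
P → F
G → K
K → J
K → E
G → H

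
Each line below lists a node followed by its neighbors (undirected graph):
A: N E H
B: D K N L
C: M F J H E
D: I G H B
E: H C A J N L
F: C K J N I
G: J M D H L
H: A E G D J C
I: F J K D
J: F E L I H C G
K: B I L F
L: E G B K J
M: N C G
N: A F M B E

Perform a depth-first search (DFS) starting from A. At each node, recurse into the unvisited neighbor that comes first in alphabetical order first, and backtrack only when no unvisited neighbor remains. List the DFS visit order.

Visit A
A → E
E → C
C → F
F → I
I → D
D → B
B → K
K → L
L → G
G → H
H → J
G → M
M → N

A -> E -> C -> F -> I -> D -> B -> K -> L -> G -> H -> J -> M -> N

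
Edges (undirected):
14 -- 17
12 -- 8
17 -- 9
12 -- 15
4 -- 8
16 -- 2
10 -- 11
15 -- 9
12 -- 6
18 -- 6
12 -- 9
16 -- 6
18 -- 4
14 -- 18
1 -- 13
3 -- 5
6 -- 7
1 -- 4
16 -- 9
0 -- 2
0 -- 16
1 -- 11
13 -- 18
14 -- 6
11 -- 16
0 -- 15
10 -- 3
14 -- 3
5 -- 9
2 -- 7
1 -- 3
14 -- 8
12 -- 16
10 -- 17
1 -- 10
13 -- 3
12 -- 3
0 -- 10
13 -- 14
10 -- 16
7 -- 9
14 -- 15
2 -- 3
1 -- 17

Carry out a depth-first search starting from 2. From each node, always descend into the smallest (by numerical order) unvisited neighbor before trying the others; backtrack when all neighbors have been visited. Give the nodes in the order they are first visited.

Visit 2
2 → 0
0 → 10
10 → 1
1 → 3
3 → 5
5 → 9
9 → 7
7 → 6
6 → 12
12 → 8
8 → 4
4 → 18
18 → 13
13 → 14
14 → 15
14 → 17
12 → 16
16 → 11

2 → 0 → 10 → 1 → 3 → 5 → 9 → 7 → 6 → 12 → 8 → 4 → 18 → 13 → 14 → 15 → 17 → 16 → 11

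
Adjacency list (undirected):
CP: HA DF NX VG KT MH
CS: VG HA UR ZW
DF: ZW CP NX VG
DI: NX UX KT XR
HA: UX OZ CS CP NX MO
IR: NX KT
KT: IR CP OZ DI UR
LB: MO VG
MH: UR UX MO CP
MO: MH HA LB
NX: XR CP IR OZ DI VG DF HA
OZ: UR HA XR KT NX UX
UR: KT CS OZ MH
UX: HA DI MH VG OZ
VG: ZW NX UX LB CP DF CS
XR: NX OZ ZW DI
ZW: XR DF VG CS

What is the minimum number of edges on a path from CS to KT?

2

Level 0: CS
Level 1: HA, UR, VG, ZW
Level 2: CP, DF, KT, LB, MH, MO, NX, OZ, UX, XR
Level 3: DI, IR
KT first appears at level 2.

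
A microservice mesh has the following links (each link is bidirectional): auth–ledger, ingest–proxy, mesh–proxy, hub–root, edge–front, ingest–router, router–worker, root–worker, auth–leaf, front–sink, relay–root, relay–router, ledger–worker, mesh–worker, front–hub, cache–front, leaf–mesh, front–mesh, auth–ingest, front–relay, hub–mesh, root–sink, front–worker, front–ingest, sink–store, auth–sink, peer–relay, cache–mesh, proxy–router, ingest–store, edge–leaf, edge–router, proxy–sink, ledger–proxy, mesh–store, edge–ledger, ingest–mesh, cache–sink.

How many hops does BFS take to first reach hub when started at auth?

3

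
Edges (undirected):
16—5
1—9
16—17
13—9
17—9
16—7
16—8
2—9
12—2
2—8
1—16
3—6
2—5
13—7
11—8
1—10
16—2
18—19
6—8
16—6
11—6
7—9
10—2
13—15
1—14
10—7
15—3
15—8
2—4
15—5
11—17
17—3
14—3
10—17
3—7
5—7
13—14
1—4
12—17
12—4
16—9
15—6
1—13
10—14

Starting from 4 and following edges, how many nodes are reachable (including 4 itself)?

BFS from 4 visits: 4, 12, 2, 1, 17, 16, 10, 9, 8, 5, 14, 13, 11, 3, 7, 6, 15
Reachable nodes: 17 of 19 total.

17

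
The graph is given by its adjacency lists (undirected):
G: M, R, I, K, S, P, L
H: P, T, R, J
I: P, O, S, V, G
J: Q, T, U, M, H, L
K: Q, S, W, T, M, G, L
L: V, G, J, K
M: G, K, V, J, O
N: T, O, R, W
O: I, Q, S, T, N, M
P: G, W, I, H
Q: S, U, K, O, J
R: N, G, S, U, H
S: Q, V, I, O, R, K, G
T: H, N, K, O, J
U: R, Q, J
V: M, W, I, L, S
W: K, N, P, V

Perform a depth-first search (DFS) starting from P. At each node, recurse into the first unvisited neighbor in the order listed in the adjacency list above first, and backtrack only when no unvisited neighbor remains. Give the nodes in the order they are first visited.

P -> G -> M -> K -> Q -> S -> V -> W -> N -> T -> H -> R -> U -> J -> L -> O -> I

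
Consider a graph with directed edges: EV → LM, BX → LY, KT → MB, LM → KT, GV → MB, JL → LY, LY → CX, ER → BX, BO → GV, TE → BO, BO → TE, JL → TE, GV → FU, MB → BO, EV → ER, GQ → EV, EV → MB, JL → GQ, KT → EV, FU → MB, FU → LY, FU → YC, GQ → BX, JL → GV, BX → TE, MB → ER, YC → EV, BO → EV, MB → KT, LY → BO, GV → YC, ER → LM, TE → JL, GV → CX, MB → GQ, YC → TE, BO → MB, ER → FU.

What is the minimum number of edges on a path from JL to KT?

3

Level 0: JL
Level 1: GQ, GV, LY, TE
Level 2: BO, BX, CX, EV, FU, MB, YC
Level 3: ER, KT, LM
KT first appears at level 3.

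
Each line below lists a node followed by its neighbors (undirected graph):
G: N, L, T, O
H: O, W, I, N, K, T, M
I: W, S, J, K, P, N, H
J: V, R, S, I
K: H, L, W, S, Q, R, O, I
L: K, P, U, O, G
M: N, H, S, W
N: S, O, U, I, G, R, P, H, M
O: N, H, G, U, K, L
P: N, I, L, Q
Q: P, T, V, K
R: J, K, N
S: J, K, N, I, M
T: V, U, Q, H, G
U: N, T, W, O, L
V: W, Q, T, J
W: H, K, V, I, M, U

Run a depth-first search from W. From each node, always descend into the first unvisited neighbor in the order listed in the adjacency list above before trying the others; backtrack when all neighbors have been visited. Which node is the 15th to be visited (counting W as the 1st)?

G

Visit W
W → H
H → O
O → N
N → S
S → J
J → V
V → Q
Q → P
P → I
I → K
K → L
L → U
U → T
T → G
K → R
S → M

Visit order: W, H, O, N, S, J, V, Q, P, I, K, L, U, T, G, R, M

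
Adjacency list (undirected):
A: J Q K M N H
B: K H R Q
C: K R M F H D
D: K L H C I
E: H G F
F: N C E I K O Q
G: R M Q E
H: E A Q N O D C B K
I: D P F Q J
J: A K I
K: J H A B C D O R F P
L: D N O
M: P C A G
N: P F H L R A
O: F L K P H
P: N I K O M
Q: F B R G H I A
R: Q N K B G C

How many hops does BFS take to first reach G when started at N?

2

Level 0: N
Level 1: A, F, H, L, P, R
Level 2: B, C, D, E, G, I, J, K, M, O, Q
G first appears at level 2.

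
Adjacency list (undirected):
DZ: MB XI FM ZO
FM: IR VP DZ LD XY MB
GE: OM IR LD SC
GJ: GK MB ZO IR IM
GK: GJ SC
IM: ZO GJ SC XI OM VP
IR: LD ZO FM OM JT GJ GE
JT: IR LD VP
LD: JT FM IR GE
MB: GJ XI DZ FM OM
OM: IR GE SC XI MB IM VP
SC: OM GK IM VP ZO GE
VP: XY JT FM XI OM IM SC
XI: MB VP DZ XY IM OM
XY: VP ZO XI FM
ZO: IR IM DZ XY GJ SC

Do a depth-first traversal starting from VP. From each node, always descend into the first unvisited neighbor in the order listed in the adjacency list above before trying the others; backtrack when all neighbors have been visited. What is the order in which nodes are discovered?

Visit VP
VP → XY
XY → ZO
ZO → IR
IR → LD
LD → JT
LD → FM
FM → DZ
DZ → MB
MB → GJ
GJ → GK
GK → SC
SC → OM
OM → GE
OM → XI
XI → IM

VP, XY, ZO, IR, LD, JT, FM, DZ, MB, GJ, GK, SC, OM, GE, XI, IM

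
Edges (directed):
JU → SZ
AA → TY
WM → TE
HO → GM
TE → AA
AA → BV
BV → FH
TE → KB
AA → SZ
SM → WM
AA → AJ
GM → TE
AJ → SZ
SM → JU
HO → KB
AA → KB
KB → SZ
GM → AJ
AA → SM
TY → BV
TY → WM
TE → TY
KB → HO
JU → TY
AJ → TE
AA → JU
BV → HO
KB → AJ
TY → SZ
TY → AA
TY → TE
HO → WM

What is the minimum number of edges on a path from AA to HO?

2

Level 0: AA
Level 1: AJ, BV, JU, KB, SM, SZ, TY
Level 2: FH, HO, TE, WM
Level 3: GM
HO first appears at level 2.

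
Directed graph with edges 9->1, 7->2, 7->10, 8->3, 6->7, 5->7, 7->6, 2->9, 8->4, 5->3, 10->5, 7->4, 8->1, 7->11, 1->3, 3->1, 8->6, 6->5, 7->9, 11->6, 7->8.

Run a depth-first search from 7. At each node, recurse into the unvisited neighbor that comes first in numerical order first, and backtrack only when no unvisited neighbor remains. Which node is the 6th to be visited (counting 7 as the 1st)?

4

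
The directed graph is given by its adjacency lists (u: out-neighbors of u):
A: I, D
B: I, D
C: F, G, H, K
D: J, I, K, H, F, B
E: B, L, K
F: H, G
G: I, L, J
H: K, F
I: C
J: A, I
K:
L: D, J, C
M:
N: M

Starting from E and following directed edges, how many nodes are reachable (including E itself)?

12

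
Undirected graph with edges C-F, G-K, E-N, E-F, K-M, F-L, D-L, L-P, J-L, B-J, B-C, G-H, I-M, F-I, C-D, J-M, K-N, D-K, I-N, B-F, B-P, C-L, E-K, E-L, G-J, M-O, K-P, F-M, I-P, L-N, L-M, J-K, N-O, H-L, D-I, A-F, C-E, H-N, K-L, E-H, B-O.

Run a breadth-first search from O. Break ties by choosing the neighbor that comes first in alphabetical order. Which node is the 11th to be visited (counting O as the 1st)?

Visit O; enqueue B, M, N → queue [B, M, N]
Visit B; enqueue C, F, J, P → queue [M, N, C, F, J, P]
Visit M; enqueue I, K, L → queue [N, C, F, J, P, I, K, L]
Visit N; enqueue E, H → queue [C, F, J, P, I, K, L, E, H]
Visit C; enqueue D → queue [F, J, P, I, K, L, E, H, D]
Visit F; enqueue A → queue [J, P, I, K, L, E, H, D, A]
Visit J; enqueue G → queue [P, I, K, L, E, H, D, A, G]
Visit P → queue [I, K, L, E, H, D, A, G]
Visit I → queue [K, L, E, H, D, A, G]
Visit K → queue [L, E, H, D, A, G]
Visit L → queue [E, H, D, A, G]
Visit E → queue [H, D, A, G]
Visit H → queue [D, A, G]
Visit D → queue [A, G]
Visit A → queue [G]
Visit G → queue []

Visit order: O, B, M, N, C, F, J, P, I, K, L, E, H, D, A, G

L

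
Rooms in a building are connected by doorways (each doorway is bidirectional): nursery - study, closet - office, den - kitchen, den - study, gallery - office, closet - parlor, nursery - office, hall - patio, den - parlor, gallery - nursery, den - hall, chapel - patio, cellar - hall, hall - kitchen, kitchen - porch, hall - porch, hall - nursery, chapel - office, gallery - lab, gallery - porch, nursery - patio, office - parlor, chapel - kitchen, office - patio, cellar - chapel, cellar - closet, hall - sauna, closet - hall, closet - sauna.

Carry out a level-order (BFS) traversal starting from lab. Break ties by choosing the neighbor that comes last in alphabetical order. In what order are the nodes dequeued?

Visit lab; enqueue gallery → queue [gallery]
Visit gallery; enqueue porch, office, nursery → queue [porch, office, nursery]
Visit porch; enqueue kitchen, hall → queue [office, nursery, kitchen, hall]
Visit office; enqueue patio, parlor, closet, chapel → queue [nursery, kitchen, hall, patio, parlor, closet, chapel]
Visit nursery; enqueue study → queue [kitchen, hall, patio, parlor, closet, chapel, study]
Visit kitchen; enqueue den → queue [hall, patio, parlor, closet, chapel, study, den]
Visit hall; enqueue sauna, cellar → queue [patio, parlor, closet, chapel, study, den, sauna, cellar]
Visit patio → queue [parlor, closet, chapel, study, den, sauna, cellar]
Visit parlor → queue [closet, chapel, study, den, sauna, cellar]
Visit closet → queue [chapel, study, den, sauna, cellar]
Visit chapel → queue [study, den, sauna, cellar]
Visit study → queue [den, sauna, cellar]
Visit den → queue [sauna, cellar]
Visit sauna → queue [cellar]
Visit cellar → queue []

lab, gallery, porch, office, nursery, kitchen, hall, patio, parlor, closet, chapel, study, den, sauna, cellar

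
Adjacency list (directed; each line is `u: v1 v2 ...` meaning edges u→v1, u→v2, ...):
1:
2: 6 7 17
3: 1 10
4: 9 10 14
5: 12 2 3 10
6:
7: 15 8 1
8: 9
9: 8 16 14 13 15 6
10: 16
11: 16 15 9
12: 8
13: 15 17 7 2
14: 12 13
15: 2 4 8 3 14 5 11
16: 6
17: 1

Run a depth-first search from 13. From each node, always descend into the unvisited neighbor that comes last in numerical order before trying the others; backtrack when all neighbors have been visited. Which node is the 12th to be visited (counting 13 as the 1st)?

Visit 13
13 → 17
17 → 1
13 → 15
15 → 14
14 → 12
12 → 8
8 → 9
9 → 16
16 → 6
15 → 11
15 → 5
5 → 10
5 → 3
5 → 2
2 → 7
15 → 4

Visit order: 13, 17, 1, 15, 14, 12, 8, 9, 16, 6, 11, 5, 10, 3, 2, 7, 4

5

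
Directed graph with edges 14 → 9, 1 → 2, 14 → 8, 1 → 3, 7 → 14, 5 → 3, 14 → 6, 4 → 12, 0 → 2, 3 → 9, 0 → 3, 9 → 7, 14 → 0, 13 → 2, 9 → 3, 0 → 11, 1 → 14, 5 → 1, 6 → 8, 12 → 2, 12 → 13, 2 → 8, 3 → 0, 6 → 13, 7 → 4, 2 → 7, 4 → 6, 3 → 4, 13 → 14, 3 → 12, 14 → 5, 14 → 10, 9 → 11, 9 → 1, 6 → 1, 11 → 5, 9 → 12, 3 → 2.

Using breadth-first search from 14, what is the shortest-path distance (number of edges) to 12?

2

Level 0: 14
Level 1: 0, 5, 6, 8, 9, 10
Level 2: 1, 2, 3, 7, 11, 12, 13
Level 3: 4
12 first appears at level 2.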